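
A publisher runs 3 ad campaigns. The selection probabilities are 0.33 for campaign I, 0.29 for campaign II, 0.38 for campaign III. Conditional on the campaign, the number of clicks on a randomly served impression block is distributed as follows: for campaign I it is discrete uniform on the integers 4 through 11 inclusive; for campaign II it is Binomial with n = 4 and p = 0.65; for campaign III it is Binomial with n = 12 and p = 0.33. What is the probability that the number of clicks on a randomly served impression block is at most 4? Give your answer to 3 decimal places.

Conditional on each campaign, P(X ≤ 4): I: 0.125; II: 1; III: 0.641034.
By total probability, P(X ≤ 4) = 0.33·0.125 + 0.29·1 + 0.38·0.641034 = 0.574843.

0.575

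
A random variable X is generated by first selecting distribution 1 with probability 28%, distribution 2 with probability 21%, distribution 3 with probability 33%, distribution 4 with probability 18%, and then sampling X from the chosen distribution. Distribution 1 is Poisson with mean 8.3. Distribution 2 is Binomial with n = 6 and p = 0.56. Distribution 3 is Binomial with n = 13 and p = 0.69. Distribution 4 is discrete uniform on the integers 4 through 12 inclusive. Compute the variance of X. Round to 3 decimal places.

9.284

Per component, 1: μ=8.3, E[X²]=77.19; 2: μ=3.36, E[X²]=12.768; 3: μ=8.97, E[X²]=83.2416; 4: μ=8, E[X²]=70.6667.
E[X] = 0.28·8.3 + 0.21·3.36 + 0.33·8.97 + 0.18·8 = 7.4297.
E[X²] = 0.28·77.19 + 0.21·12.768 + 0.33·83.2416 + 0.18·70.6667 = 64.4842.
Var(X) = E[X²] − (E[X])² = 64.4842 − 55.2004 = 9.28377.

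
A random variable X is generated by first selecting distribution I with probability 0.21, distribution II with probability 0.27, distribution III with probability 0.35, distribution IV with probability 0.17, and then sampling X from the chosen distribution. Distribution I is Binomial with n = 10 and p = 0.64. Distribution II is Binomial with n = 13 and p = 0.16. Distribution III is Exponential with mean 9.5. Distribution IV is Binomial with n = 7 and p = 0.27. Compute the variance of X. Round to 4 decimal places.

Per component, I: μ=6.4, E[X²]=43.264; II: μ=2.08, E[X²]=6.0736; III: μ=9.5, E[X²]=180.5; IV: μ=1.89, E[X²]=4.9518.
E[X] = 0.21·6.4 + 0.27·2.08 + 0.35·9.5 + 0.17·1.89 = 5.5519.
E[X²] = 0.21·43.264 + 0.27·6.0736 + 0.35·180.5 + 0.17·4.9518 = 74.7421.
Var(X) = E[X²] − (E[X])² = 74.7421 − 30.8236 = 43.9185.

43.9185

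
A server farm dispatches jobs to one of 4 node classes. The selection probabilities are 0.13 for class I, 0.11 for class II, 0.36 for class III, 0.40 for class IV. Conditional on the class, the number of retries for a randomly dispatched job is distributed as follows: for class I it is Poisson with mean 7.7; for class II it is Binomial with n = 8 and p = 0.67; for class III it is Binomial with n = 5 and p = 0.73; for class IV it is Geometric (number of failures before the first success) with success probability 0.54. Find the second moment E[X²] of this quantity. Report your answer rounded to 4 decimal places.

For each component E[X²] = Var + (mean)², giving I: 66.99; II: 30.4984; III: 14.308; IV: 2.30316.
Overall E[X²] = 0.13·66.99 + 0.11·30.4984 + 0.36·14.308 + 0.4·2.30316 = 18.1357.

18.1357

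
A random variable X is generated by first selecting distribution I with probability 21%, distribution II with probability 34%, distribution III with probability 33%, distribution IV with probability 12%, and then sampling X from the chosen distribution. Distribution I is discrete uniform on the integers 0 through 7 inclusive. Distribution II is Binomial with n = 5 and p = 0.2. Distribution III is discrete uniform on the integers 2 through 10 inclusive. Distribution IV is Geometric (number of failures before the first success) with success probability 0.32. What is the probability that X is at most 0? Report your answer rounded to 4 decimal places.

Conditional on each component, P(X ≤ 0): I: 0.125; II: 0.32768; III: 0; IV: 0.32.
By total probability, P(X ≤ 0) = 0.21·0.125 + 0.34·0.32768 + 0.33·0 + 0.12·0.32 = 0.176061.

0.1761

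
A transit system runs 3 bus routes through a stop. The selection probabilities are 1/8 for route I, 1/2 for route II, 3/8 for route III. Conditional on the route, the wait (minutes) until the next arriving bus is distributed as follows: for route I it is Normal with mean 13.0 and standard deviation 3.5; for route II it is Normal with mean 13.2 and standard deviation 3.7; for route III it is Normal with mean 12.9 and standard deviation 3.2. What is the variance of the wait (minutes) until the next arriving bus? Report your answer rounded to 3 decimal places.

12.236

Per component, I: μ=13, E[X²]=181.25; II: μ=13.2, E[X²]=187.93; III: μ=12.9, E[X²]=176.65.
E[X] = 0.125·13 + 0.5·13.2 + 0.375·12.9 = 13.0625.
E[X²] = 0.125·181.25 + 0.5·187.93 + 0.375·176.65 = 182.865.
Var(X) = E[X²] − (E[X])² = 182.865 − 170.629 = 12.2361.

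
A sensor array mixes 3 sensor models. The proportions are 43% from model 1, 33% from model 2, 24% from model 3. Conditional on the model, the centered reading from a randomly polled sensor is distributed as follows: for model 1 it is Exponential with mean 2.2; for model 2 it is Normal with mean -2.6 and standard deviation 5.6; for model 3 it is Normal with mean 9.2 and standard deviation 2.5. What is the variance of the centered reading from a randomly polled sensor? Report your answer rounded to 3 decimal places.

Per component, 1: μ=2.2, E[X²]=9.68; 2: μ=-2.6, E[X²]=38.12; 3: μ=9.2, E[X²]=90.89.
E[X] = 0.43·2.2 + 0.33·-2.6 + 0.24·9.2 = 2.296.
E[X²] = 0.43·9.68 + 0.33·38.12 + 0.24·90.89 = 38.5556.
Var(X) = E[X²] − (E[X])² = 38.5556 − 5.27162 = 33.284.

33.284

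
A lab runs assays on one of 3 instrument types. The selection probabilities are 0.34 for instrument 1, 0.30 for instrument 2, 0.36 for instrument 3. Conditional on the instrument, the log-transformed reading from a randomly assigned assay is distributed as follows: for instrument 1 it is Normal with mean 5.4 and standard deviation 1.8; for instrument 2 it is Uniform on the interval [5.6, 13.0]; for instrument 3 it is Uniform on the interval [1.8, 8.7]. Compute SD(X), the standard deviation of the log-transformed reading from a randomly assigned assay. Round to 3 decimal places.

2.688

Per component, 1: μ=5.4, E[X²]=32.4; 2: μ=9.3, E[X²]=91.0533; 3: μ=5.25, E[X²]=31.53.
E[X] = 0.34·5.4 + 0.3·9.3 + 0.36·5.25 = 6.516.
E[X²] = 0.34·32.4 + 0.3·91.0533 + 0.36·31.53 = 49.6828.
Var(X) = E[X²] − (E[X])² = 49.6828 − 42.4583 = 7.22454.
SD(X) = √7.22454 = 2.68785.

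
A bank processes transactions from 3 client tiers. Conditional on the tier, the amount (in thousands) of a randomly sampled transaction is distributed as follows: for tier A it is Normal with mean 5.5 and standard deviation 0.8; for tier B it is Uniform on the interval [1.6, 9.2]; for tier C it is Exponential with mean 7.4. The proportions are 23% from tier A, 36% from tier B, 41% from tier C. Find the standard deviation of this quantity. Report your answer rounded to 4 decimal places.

Per component, A: μ=5.5, E[X²]=30.89; B: μ=5.4, E[X²]=33.9733; C: μ=7.4, E[X²]=109.52.
E[X] = 0.23·5.5 + 0.36·5.4 + 0.41·7.4 = 6.243.
E[X²] = 0.23·30.89 + 0.36·33.9733 + 0.41·109.52 = 64.2383.
Var(X) = E[X²] − (E[X])² = 64.2383 − 38.975 = 25.2633.
SD(X) = √25.2633 = 5.02626.

5.0263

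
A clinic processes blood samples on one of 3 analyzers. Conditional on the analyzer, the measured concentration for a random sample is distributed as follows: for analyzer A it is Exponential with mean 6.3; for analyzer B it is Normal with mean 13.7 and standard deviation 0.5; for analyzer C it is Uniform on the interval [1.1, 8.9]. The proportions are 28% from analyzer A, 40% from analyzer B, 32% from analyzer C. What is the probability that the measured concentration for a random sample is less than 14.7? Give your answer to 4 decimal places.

Conditional on each analyzer, P(X < 14.7): A: 0.903028; B: 0.97725; C: 1.
By total probability, P(X < 14.7) = 0.28·0.903028 + 0.4·0.97725 + 0.32·1 = 0.963748.

0.9637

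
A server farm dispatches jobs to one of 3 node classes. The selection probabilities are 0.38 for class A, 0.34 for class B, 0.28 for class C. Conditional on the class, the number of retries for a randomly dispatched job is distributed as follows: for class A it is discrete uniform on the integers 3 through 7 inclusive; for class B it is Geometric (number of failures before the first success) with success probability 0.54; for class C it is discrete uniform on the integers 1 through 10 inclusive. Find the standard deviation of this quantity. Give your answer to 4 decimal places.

2.8130

Per component, A: μ=5, E[X²]=27; B: μ=0.851852, E[X²]=2.30316; C: μ=5.5, E[X²]=38.5.
E[X] = 0.38·5 + 0.34·0.851852 + 0.28·5.5 = 3.72963.
E[X²] = 0.38·27 + 0.34·2.30316 + 0.28·38.5 = 21.8231.
Var(X) = E[X²] − (E[X])² = 21.8231 − 13.9101 = 7.91294.
SD(X) = √7.91294 = 2.81299.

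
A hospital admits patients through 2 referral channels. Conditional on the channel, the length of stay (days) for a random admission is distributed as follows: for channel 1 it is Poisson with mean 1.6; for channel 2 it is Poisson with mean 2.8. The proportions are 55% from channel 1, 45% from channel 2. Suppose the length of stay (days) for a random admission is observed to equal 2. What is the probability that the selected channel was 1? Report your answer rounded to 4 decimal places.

Likelihoods P(X=2 | ·): 1: 0.258428; 2: 0.238375.
Posterior ∝ prior × likelihood. Numerator for 1: 0.55·0.258428 = 0.142135.
Normalizing constant: 0.55·0.258428 + 0.45·0.238375 = 0.249404.
P(1 | observation) = 0.142135 / 0.249404 = 0.569899.

0.5699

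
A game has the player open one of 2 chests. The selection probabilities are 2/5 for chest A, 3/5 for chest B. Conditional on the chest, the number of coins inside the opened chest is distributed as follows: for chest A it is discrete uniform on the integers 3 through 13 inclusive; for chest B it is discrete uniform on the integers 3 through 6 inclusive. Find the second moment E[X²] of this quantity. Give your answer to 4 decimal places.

For each component E[X²] = Var + (mean)², giving A: 74; B: 21.5.
Overall E[X²] = 0.4·74 + 0.6·21.5 = 42.5.

42.5000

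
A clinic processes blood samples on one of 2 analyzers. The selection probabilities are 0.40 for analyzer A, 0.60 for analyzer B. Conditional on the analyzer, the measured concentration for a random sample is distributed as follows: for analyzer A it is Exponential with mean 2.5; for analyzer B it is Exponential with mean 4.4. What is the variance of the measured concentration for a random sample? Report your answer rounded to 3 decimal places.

14.982

Per component, A: μ=2.5, E[X²]=12.5; B: μ=4.4, E[X²]=38.72.
E[X] = 0.4·2.5 + 0.6·4.4 = 3.64.
E[X²] = 0.4·12.5 + 0.6·38.72 = 28.232.
Var(X) = E[X²] − (E[X])² = 28.232 − 13.2496 = 14.9824.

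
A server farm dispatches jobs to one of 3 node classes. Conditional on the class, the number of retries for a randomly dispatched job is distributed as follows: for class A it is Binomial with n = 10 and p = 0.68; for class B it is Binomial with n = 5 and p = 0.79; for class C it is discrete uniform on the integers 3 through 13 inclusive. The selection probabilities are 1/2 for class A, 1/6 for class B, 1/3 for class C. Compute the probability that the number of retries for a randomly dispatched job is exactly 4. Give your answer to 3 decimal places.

0.123

Conditional on each class, P(X = 4): A: 0.048212; B: 0.408976; C: 0.0909091.
By total probability, P(X = 4) = 0.5·0.048212 + 0.166667·0.408976 + 0.333333·0.0909091 = 0.122572.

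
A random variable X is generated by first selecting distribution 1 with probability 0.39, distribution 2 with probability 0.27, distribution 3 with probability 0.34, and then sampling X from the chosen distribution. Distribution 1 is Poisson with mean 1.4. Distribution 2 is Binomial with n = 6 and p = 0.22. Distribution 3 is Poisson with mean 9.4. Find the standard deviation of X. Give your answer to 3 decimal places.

Per component, 1: μ=1.4, E[X²]=3.36; 2: μ=1.32, E[X²]=2.772; 3: μ=9.4, E[X²]=97.76.
E[X] = 0.39·1.4 + 0.27·1.32 + 0.34·9.4 = 4.0984.
E[X²] = 0.39·3.36 + 0.27·2.772 + 0.34·97.76 = 35.2972.
Var(X) = E[X²] − (E[X])² = 35.2972 − 16.7969 = 18.5004.
SD(X) = √18.5004 = 4.3012.

4.301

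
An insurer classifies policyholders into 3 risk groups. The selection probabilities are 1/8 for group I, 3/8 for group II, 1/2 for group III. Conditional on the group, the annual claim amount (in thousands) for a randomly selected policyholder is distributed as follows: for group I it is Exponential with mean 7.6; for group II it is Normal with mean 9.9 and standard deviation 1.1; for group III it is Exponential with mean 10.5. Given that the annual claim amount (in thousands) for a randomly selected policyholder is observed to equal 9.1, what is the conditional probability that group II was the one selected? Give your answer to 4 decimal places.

Likelihoods f(9.1 | ·): I: 0.0397352; II: 0.278396; III: 0.0400334.
Posterior ∝ prior × likelihood. Numerator for II: 0.375·0.278396 = 0.104398.
Normalizing constant: 0.125·0.0397352 + 0.375·0.278396 + 0.5·0.0400334 = 0.129382.
P(II | observation) = 0.104398 / 0.129382 = 0.806901.

0.8069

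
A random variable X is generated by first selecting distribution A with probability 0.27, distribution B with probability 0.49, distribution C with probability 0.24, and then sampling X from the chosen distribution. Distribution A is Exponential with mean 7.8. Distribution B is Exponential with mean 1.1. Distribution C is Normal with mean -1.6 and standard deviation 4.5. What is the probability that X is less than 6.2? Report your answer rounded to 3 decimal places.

0.866

Conditional on each component, P(X < 6.2): A: 0.548361; B: 0.996434; C: 0.958482.
By total probability, P(X < 6.2) = 0.27·0.548361 + 0.49·0.996434 + 0.24·0.958482 = 0.866346.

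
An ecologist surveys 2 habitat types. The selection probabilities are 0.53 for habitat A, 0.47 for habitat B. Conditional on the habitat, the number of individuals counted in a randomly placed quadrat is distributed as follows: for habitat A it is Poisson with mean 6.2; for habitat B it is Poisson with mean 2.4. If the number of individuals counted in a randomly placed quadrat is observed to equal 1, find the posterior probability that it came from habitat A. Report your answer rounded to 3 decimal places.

Likelihoods P(X=1 | ·): A: 0.0125825; B: 0.217723.
Posterior ∝ prior × likelihood. Numerator for A: 0.53·0.0125825 = 0.00666871.
Normalizing constant: 0.53·0.0125825 + 0.47·0.217723 = 0.108999.
P(A | observation) = 0.00666871 / 0.108999 = 0.0611816.

0.061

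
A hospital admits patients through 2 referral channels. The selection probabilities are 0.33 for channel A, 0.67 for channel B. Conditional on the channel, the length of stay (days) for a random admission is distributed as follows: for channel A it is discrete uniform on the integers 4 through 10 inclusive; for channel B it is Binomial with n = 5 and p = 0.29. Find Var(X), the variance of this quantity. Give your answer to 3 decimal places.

8.820

Per component, A: μ=7, E[X²]=53; B: μ=1.45, E[X²]=3.132.
E[X] = 0.33·7 + 0.67·1.45 = 3.2815.
E[X²] = 0.33·53 + 0.67·3.132 = 19.5884.
Var(X) = E[X²] − (E[X])² = 19.5884 − 10.7682 = 8.8202.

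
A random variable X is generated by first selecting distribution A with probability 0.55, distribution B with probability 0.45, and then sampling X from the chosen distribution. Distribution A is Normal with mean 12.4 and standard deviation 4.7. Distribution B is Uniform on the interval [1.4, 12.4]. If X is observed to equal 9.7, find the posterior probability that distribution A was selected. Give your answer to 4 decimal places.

Likelihoods f(9.7 | ·): A: 0.0719699; B: 0.0909091.
Posterior ∝ prior × likelihood. Numerator for A: 0.55·0.0719699 = 0.0395834.
Normalizing constant: 0.55·0.0719699 + 0.45·0.0909091 = 0.0804925.
P(A | observation) = 0.0395834 / 0.0804925 = 0.491765.

0.4918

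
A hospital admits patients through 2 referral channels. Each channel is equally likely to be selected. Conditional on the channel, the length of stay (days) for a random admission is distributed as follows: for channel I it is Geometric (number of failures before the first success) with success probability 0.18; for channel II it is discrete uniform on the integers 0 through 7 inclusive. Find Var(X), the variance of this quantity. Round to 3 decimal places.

15.558

Per component, I: μ=4.55556, E[X²]=46.0617; II: μ=3.5, E[X²]=17.5.
E[X] = 0.5·4.55556 + 0.5·3.5 = 4.02778.
E[X²] = 0.5·46.0617 + 0.5·17.5 = 31.7809.
Var(X) = E[X²] − (E[X])² = 31.7809 − 16.223 = 15.5579.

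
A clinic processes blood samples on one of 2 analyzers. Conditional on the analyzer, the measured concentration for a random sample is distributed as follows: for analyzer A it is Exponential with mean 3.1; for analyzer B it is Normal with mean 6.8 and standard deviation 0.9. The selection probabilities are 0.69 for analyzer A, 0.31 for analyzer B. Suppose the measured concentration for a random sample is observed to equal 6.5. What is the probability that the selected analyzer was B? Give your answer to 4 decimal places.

0.8262

Likelihoods f(6.5 | ·): A: 0.0396297; B: 0.419315.
Posterior ∝ prior × likelihood. Numerator for B: 0.31·0.419315 = 0.129988.
Normalizing constant: 0.69·0.0396297 + 0.31·0.419315 = 0.157332.
P(B | observation) = 0.129988 / 0.157332 = 0.826199.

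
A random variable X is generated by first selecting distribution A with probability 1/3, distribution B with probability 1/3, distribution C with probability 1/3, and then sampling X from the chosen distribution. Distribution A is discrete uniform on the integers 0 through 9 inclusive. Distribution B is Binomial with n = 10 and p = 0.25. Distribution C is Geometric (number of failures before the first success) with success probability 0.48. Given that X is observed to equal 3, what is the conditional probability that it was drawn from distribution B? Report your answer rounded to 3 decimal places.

0.599

Likelihoods P(X=3 | ·): A: 0.1; B: 0.250282; C: 0.0674918.
Posterior ∝ prior × likelihood. Numerator for B: 0.333333·0.250282 = 0.0834274.
Normalizing constant: 0.333333·0.1 + 0.333333·0.250282 + 0.333333·0.0674918 = 0.139258.
P(B | observation) = 0.0834274 / 0.139258 = 0.599085.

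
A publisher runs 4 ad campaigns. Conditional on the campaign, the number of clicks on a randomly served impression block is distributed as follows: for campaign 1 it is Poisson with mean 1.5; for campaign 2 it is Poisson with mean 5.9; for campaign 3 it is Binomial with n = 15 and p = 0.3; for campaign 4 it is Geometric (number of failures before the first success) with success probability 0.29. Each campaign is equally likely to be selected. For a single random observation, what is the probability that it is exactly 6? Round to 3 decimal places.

0.087

Conditional on each campaign, P(X = 6): 1: 0.00352999; 2: 0.160488; 3: 0.147236; 4: 0.0371491.
By total probability, P(X = 6) = 0.25·0.00352999 + 0.25·0.160488 + 0.25·0.147236 + 0.25·0.0371491 = 0.0871007.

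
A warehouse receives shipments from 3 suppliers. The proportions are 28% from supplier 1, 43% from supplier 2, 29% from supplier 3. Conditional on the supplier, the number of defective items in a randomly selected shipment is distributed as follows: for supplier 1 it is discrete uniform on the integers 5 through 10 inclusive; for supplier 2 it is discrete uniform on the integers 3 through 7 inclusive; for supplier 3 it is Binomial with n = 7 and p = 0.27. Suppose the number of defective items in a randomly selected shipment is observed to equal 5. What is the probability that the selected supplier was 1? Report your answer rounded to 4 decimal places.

0.3398

Likelihoods P(X=5 | ·): 1: 0.166667; 2: 0.2; 3: 0.0160577.
Posterior ∝ prior × likelihood. Numerator for 1: 0.28·0.166667 = 0.0466667.
Normalizing constant: 0.28·0.166667 + 0.43·0.2 + 0.29·0.0160577 = 0.137323.
P(1 | observation) = 0.0466667 / 0.137323 = 0.33983.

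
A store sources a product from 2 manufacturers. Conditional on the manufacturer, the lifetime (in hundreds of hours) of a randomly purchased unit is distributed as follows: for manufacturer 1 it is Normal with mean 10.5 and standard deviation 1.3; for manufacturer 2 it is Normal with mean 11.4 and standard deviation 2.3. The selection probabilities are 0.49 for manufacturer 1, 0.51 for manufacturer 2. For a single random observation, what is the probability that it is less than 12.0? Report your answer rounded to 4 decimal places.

0.7366

Conditional on each manufacturer, P(X < 12.0): 1: 0.875718; 2: 0.602903.
By total probability, P(X < 12.0) = 0.49·0.875718 + 0.51·0.602903 = 0.736583.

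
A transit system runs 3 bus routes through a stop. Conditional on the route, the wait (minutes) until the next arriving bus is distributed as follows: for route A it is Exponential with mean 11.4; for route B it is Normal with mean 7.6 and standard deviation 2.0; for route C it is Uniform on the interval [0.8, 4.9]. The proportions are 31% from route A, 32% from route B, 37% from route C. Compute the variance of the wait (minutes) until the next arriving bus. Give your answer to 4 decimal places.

Per component, A: μ=11.4, E[X²]=259.92; B: μ=7.6, E[X²]=61.76; C: μ=2.85, E[X²]=9.52333.
E[X] = 0.31·11.4 + 0.32·7.6 + 0.37·2.85 = 7.0205.
E[X²] = 0.31·259.92 + 0.32·61.76 + 0.37·9.52333 = 103.862.
Var(X) = E[X²] − (E[X])² = 103.862 − 49.2874 = 54.5746.

54.5746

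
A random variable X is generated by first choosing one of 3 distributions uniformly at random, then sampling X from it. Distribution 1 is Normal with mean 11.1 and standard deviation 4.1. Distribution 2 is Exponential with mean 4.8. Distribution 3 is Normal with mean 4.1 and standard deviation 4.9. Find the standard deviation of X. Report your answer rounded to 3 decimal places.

Per component, 1: μ=11.1, E[X²]=140.02; 2: μ=4.8, E[X²]=46.08; 3: μ=4.1, E[X²]=40.82.
E[X] = 0.333333·11.1 + 0.333333·4.8 + 0.333333·4.1 = 6.66667.
E[X²] = 0.333333·140.02 + 0.333333·46.08 + 0.333333·40.82 = 75.64.
Var(X) = E[X²] − (E[X])² = 75.64 − 44.4444 = 31.1956.
SD(X) = √31.1956 = 5.5853.

5.585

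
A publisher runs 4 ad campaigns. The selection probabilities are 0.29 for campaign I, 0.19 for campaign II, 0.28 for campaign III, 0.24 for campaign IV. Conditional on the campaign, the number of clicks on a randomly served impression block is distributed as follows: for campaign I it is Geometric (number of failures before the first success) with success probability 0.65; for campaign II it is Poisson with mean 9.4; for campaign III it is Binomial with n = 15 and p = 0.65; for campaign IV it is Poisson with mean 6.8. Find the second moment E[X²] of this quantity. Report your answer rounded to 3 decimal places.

For each component E[X²] = Var + (mean)², giving I: 1.11834; II: 97.76; III: 98.475; IV: 53.04.
Overall E[X²] = 0.29·1.11834 + 0.19·97.76 + 0.28·98.475 + 0.24·53.04 = 59.2013.

59.201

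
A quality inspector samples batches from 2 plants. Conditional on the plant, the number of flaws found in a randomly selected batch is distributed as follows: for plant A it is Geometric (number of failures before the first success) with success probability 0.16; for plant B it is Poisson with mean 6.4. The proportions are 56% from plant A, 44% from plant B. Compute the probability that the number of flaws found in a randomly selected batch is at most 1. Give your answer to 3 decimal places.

0.170

Conditional on each plant, P(X ≤ 1): A: 0.2944; B: 0.0122955.
By total probability, P(X ≤ 1) = 0.56·0.2944 + 0.44·0.0122955 = 0.170274.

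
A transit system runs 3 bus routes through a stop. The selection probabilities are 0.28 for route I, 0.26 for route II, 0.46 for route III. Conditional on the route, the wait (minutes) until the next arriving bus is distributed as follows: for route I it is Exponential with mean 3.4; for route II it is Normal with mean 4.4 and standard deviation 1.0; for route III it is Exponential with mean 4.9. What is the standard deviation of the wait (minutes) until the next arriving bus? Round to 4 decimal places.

3.8644

Per component, I: μ=3.4, E[X²]=23.12; II: μ=4.4, E[X²]=20.36; III: μ=4.9, E[X²]=48.02.
E[X] = 0.28·3.4 + 0.26·4.4 + 0.46·4.9 = 4.35.
E[X²] = 0.28·23.12 + 0.26·20.36 + 0.46·48.02 = 33.8564.
Var(X) = E[X²] − (E[X])² = 33.8564 − 18.9225 = 14.9339.
SD(X) = √14.9339 = 3.86444.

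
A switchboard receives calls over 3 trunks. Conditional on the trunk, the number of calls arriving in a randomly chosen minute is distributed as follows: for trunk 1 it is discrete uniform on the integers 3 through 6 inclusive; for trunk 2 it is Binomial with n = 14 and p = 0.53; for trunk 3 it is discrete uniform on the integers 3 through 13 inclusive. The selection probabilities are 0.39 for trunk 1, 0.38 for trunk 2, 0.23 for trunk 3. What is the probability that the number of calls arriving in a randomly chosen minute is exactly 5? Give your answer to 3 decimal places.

Conditional on each trunk, P(X = 5): 1: 0.25; 2: 0.0936967; 3: 0.0909091.
By total probability, P(X = 5) = 0.39·0.25 + 0.38·0.0936967 + 0.23·0.0909091 = 0.154014.

0.154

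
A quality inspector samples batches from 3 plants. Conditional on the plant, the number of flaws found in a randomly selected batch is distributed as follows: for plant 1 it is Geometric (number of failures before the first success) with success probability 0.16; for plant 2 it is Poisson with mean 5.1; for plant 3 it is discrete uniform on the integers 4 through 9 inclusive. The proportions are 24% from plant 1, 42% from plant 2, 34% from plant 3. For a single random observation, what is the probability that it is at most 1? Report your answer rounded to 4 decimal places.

0.0863

Conditional on each plant, P(X ≤ 1): 1: 0.2944; 2: 0.0371902; 3: 0.
By total probability, P(X ≤ 1) = 0.24·0.2944 + 0.42·0.0371902 + 0.34·0 = 0.0862759.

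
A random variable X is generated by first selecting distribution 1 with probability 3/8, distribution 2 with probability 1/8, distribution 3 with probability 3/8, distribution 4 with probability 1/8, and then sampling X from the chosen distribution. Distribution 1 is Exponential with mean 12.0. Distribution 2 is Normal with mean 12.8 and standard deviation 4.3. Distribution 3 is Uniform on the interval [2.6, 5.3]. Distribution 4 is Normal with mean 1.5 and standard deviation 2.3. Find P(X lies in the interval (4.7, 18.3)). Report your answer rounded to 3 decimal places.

Conditional on each component, P(4.7 < X < 18.3): 1: 0.458308; 2: 0.869762; 3: 0.222222; 4: 0.0820666.
By total probability, P(4.7 < X < 18.3) = 0.375·0.458308 + 0.125·0.869762 + 0.375·0.222222 + 0.125·0.0820666 = 0.374178.

0.374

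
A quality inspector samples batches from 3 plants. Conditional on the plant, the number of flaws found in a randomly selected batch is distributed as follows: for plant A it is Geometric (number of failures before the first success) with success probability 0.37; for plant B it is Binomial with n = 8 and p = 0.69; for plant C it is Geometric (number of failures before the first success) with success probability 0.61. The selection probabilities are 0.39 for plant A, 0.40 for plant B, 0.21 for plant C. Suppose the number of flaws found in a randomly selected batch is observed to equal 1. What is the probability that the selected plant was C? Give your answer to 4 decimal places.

Likelihoods P(X=1 | ·): A: 0.2331; B: 0.0015187; C: 0.2379.
Posterior ∝ prior × likelihood. Numerator for C: 0.21·0.2379 = 0.049959.
Normalizing constant: 0.39·0.2331 + 0.4·0.0015187 + 0.21·0.2379 = 0.141475.
P(C | observation) = 0.049959 / 0.141475 = 0.353128.

0.3531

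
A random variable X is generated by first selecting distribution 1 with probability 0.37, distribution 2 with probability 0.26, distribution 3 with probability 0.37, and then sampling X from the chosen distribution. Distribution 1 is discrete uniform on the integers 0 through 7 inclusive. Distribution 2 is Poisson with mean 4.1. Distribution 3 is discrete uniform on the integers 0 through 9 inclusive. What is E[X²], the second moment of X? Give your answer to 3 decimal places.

22.457

For each component E[X²] = Var + (mean)², giving 1: 17.5; 2: 20.91; 3: 28.5.
Overall E[X²] = 0.37·17.5 + 0.26·20.91 + 0.37·28.5 = 22.4566.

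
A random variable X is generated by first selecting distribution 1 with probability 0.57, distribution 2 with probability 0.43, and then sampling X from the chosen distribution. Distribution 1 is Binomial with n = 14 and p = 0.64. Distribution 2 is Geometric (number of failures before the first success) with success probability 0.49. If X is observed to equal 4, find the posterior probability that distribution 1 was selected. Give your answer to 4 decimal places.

0.1971

Likelihoods P(X=4 | ·): 1: 0.00614015; 2: 0.0331495.
Posterior ∝ prior × likelihood. Numerator for 1: 0.57·0.00614015 = 0.00349989.
Normalizing constant: 0.57·0.00614015 + 0.43·0.0331495 = 0.0177542.
P(1 | observation) = 0.00349989 / 0.0177542 = 0.19713.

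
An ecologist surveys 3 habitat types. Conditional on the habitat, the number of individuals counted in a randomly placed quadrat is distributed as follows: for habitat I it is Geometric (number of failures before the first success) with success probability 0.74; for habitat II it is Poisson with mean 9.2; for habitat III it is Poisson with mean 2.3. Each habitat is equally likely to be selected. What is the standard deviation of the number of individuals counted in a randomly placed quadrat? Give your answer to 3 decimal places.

4.290

Per component, I: μ=0.351351, E[X²]=0.598247; II: μ=9.2, E[X²]=93.84; III: μ=2.3, E[X²]=7.59.
E[X] = 0.333333·0.351351 + 0.333333·9.2 + 0.333333·2.3 = 3.95045.
E[X²] = 0.333333·0.598247 + 0.333333·93.84 + 0.333333·7.59 = 34.0094.
Var(X) = E[X²] − (E[X])² = 34.0094 − 15.6061 = 18.4034.
SD(X) = √18.4034 = 4.28991.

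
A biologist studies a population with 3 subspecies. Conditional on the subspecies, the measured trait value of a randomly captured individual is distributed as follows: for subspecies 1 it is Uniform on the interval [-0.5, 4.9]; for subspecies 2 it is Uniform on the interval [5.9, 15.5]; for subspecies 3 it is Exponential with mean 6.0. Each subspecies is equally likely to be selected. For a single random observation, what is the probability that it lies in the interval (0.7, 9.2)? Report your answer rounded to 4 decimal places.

Conditional on each subspecies, P(0.7 < X < 9.2): 1: 0.777778; 2: 0.34375; 3: 0.674067.
By total probability, P(0.7 < X < 9.2) = 0.333333·0.777778 + 0.333333·0.34375 + 0.333333·0.674067 = 0.598531.

0.5985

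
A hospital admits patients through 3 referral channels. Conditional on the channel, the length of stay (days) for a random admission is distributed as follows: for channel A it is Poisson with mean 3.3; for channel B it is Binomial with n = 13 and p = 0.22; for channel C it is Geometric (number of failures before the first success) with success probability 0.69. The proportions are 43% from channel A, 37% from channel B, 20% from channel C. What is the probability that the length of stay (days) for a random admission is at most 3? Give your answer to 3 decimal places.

0.701

Conditional on each channel, P(X ≤ 3): A: 0.580338; B: 0.683914; C: 0.990765.
By total probability, P(X ≤ 3) = 0.43·0.580338 + 0.37·0.683914 + 0.2·0.990765 = 0.700746.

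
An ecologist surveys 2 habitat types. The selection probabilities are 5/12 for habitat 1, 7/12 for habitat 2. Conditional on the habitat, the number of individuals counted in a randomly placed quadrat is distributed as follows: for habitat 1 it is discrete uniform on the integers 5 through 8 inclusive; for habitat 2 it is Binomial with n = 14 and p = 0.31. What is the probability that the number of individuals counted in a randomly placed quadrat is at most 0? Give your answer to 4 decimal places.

0.0032

Conditional on each habitat, P(X ≤ 0): 1: 0; 2: 0.00554482.
By total probability, P(X ≤ 0) = 0.416667·0 + 0.583333·0.00554482 = 0.00323448.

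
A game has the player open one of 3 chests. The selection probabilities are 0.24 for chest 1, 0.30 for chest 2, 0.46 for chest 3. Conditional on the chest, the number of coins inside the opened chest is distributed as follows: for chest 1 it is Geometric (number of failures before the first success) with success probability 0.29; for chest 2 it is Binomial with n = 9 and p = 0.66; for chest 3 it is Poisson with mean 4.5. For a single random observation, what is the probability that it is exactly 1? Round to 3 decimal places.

Conditional on each chest, P(X = 1): 1: 0.2059; 2: 0.00106076; 3: 0.0499905.
By total probability, P(X = 1) = 0.24·0.2059 + 0.3·0.00106076 + 0.46·0.0499905 = 0.0727299.

0.073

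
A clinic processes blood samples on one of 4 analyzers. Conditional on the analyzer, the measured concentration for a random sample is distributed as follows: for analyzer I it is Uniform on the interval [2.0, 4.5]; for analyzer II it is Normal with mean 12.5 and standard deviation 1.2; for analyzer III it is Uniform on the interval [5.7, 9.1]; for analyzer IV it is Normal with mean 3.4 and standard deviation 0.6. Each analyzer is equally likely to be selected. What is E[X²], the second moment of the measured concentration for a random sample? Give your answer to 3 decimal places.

59.104

For each component E[X²] = Var + (mean)², giving I: 11.0833; II: 157.69; III: 55.7233; IV: 11.92.
Overall E[X²] = 0.25·11.0833 + 0.25·157.69 + 0.25·55.7233 + 0.25·11.92 = 59.1042.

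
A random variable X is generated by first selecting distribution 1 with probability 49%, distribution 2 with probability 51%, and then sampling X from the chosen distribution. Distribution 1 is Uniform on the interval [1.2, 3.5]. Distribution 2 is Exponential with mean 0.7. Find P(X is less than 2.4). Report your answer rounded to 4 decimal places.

0.7491

Conditional on each component, P(X < 2.4): 1: 0.521739; 2: 0.967567.
By total probability, P(X < 2.4) = 0.49·0.521739 + 0.51·0.967567 = 0.749111.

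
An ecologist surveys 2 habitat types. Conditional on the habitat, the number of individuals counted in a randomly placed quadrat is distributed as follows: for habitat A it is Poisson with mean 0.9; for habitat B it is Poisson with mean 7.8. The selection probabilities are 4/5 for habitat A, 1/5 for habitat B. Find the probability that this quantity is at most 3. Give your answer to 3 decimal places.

0.799

Conditional on each habitat, P(X ≤ 3): A: 0.986541; B: 0.0484766.
By total probability, P(X ≤ 3) = 0.8·0.986541 + 0.2·0.0484766 = 0.798928.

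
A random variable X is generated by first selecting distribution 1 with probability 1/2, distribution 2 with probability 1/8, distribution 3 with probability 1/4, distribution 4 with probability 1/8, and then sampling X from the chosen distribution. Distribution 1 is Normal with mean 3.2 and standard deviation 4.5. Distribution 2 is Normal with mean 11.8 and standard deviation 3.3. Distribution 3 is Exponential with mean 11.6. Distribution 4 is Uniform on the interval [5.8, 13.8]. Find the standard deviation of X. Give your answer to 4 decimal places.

7.8818

Per component, 1: μ=3.2, E[X²]=30.49; 2: μ=11.8, E[X²]=150.13; 3: μ=11.6, E[X²]=269.12; 4: μ=9.8, E[X²]=101.373.
E[X] = 0.5·3.2 + 0.125·11.8 + 0.25·11.6 + 0.125·9.8 = 7.2.
E[X²] = 0.5·30.49 + 0.125·150.13 + 0.25·269.12 + 0.125·101.373 = 113.963.
Var(X) = E[X²] − (E[X])² = 113.963 − 51.84 = 62.1229.
SD(X) = √62.1229 = 7.88181.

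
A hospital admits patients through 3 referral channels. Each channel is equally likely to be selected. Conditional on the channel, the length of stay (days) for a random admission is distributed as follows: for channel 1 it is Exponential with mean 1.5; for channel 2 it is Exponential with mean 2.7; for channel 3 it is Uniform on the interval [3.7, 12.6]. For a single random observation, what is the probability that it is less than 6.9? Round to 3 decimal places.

0.757

Conditional on each channel, P(X < 6.9): 1: 0.989948; 2: 0.922351; 3: 0.359551.
By total probability, P(X < 6.9) = 0.333333·0.989948 + 0.333333·0.922351 + 0.333333·0.359551 = 0.757283.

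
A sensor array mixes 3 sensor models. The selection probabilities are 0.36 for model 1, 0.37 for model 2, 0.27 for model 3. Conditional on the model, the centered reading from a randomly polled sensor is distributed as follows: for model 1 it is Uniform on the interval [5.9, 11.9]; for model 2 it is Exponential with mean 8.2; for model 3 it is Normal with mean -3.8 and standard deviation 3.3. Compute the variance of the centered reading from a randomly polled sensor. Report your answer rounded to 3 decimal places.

59.027

Per component, 1: μ=8.9, E[X²]=82.21; 2: μ=8.2, E[X²]=134.48; 3: μ=-3.8, E[X²]=25.33.
E[X] = 0.36·8.9 + 0.37·8.2 + 0.27·-3.8 = 5.212.
E[X²] = 0.36·82.21 + 0.37·134.48 + 0.27·25.33 = 86.1923.
Var(X) = E[X²] − (E[X])² = 86.1923 − 27.1649 = 59.0274.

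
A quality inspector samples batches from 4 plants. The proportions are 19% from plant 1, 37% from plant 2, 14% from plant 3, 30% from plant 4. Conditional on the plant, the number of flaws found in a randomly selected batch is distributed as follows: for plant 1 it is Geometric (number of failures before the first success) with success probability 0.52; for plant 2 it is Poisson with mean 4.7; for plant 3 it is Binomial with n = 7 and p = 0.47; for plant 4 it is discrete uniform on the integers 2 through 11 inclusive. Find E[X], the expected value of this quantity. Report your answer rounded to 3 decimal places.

Component means — 1: 0.923077; 2: 4.7; 3: 3.29; 4: 6.5.
E[X] = 0.19·0.923077 + 0.37·4.7 + 0.14·3.29 + 0.3·6.5 = 4.32498.

4.325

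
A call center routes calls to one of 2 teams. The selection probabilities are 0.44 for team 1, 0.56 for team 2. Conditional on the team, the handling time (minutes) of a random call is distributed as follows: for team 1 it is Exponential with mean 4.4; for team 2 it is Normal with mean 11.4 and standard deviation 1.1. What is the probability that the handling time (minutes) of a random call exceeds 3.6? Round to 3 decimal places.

0.754

Conditional on each team, P(X > 3.6): 1: 0.441233; 2: 1.
By total probability, P(X > 3.6) = 0.44·0.441233 + 0.56·1 = 0.754143.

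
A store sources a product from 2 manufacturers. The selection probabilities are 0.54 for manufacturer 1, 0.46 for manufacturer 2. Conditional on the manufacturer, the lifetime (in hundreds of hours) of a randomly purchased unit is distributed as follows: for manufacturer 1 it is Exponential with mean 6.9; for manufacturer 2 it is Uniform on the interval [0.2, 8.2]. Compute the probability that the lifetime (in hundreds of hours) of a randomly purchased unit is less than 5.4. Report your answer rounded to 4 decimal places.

0.5921

Conditional on each manufacturer, P(X < 5.4): 1: 0.542788; 2: 0.65.
By total probability, P(X < 5.4) = 0.54·0.542788 + 0.46·0.65 = 0.592106.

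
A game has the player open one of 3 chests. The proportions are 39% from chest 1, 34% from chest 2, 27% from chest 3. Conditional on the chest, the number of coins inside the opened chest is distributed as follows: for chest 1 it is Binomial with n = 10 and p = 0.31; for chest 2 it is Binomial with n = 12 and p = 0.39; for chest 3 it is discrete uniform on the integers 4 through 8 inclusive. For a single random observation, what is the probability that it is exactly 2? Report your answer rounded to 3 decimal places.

0.111

Conditional on each chest, P(X = 2): 1: 0.222192; 2: 0.0716096; 3: 0.
By total probability, P(X = 2) = 0.39·0.222192 + 0.34·0.0716096 + 0.27·0 = 0.111002.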